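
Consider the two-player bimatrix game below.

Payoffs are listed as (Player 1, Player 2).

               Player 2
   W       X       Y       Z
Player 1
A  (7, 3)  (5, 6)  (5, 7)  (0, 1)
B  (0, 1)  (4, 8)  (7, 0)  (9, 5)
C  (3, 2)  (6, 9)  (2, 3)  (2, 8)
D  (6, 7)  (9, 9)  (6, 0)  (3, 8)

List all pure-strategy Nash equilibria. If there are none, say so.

The unique pure-strategy Nash equilibrium is (D, X).

For each strategy profile, look for a profitable unilateral deviation.
(A, W): Player 2 can switch to X (3 → 6). Not NE.
(A, X): Player 1 can switch to C (5 → 6). Not NE.
(A, Y): Player 1 can switch to B (5 → 7). Not NE.
(A, Z): Player 1 can switch to B (0 → 9). Not NE.
(B, W): Player 1 can switch to A (0 → 7). Not NE.
(B, X): Player 1 can switch to A (4 → 5). Not NE.
(D, X): Player 1 gets 9, best alternative 6; Player 2 gets 9, best alternative 8. No profitable deviation — NE.
(The remaining 9 profiles each have a profitable deviation by the same check.)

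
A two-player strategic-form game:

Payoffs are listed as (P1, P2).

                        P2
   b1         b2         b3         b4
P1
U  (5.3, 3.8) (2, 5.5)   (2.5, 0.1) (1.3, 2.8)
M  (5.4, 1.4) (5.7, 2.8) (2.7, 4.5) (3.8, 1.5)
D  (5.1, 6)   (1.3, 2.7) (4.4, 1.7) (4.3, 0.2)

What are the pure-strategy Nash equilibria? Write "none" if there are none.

none

(U, b1): P1 can switch to M (5.3 → 5.4). Not NE.
(U, b2): P1 can switch to M (2 → 5.7). Not NE.
(U, b3): P1 can switch to M (2.5 → 2.7). Not NE.
(U, b4): P1 can switch to M (1.3 → 3.8). Not NE.
(M, b1): P2 can switch to b2 (1.4 → 2.8). Not NE.
(M, b2): P2 can switch to b3 (2.8 → 4.5). Not NE.
(The remaining 6 profiles each have a profitable deviation by the same check.)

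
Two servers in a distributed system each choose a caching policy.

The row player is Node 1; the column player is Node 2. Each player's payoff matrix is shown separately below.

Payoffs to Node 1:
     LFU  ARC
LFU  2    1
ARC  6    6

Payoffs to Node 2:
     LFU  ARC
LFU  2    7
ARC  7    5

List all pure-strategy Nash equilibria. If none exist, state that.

(ARC, LFU)

Node 1 against LFU: payoffs 2, 6 → best response ARC.
Node 1 against ARC: payoffs 1, 6 → best response ARC.
Node 2 against LFU: payoffs 2, 7 → best response ARC.
Node 2 against ARC: payoffs 7, 5 → best response LFU.
Mutual best responses: (ARC, LFU).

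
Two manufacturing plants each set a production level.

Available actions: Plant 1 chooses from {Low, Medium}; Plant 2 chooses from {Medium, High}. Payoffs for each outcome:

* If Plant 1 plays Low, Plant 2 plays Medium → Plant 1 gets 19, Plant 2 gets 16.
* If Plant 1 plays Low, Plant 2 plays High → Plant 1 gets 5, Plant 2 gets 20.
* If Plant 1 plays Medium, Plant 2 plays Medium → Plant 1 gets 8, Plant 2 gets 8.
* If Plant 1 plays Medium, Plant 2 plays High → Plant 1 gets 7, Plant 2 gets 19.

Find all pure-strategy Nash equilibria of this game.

The unique pure-strategy Nash equilibrium is (Medium, High).

For each player, find the best response to each opponent profile; mutual best responses are the pure NE.
Plant 1 against Medium: payoffs 19, 8 → best response Low.
Plant 1 against High: payoffs 5, 7 → best response Medium.
Plant 2 against Low: payoffs 16, 20 → best response High.
Plant 2 against Medium: payoffs 8, 19 → best response High.
Mutual best responses: (Medium, High).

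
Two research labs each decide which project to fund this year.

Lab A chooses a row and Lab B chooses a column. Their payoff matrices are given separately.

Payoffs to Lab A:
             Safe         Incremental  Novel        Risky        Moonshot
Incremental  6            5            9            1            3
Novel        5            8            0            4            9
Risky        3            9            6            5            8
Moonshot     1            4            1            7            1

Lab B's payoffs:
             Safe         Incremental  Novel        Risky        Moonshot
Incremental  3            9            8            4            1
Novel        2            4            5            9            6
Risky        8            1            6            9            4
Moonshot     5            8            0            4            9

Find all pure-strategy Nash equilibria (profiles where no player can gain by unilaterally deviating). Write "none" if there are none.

No pure-strategy Nash equilibrium.

Lab A against Safe: payoffs 6, 5, 3, 1 → best response Incremental.
Lab A against Incremental: payoffs 5, 8, 9, 4 → best response Risky.
Lab A against Novel: payoffs 9, 0, 6, 1 → best response Incremental.
Lab A against Risky: payoffs 1, 4, 5, 7 → best response Moonshot.
Lab A against Moonshot: payoffs 3, 9, 8, 1 → best response Novel.
Lab B against Incremental: payoffs 3, 9, 8, 4, 1 → best response Incremental.
Lab B against Novel: payoffs 2, 4, 5, 9, 6 → best response Risky.
Lab B against Risky: payoffs 8, 1, 6, 9, 4 → best response Risky.
Lab B against Moonshot: payoffs 5, 8, 0, 4, 9 → best response Moonshot.
No profile is a mutual best response for all players.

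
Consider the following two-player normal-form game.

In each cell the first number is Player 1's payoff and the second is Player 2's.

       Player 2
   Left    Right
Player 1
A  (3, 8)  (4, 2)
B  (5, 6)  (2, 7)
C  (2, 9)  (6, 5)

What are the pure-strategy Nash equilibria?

Player 1 against Left: payoffs 3, 5, 2 → best response B.
Player 1 against Right: payoffs 4, 2, 6 → best response C.
Player 2 against A: payoffs 8, 2 → best response Left.
Player 2 against B: payoffs 6, 7 → best response Right.
Player 2 against C: payoffs 9, 5 → best response Left.
No profile is a mutual best response for all players.

No pure-strategy Nash equilibrium.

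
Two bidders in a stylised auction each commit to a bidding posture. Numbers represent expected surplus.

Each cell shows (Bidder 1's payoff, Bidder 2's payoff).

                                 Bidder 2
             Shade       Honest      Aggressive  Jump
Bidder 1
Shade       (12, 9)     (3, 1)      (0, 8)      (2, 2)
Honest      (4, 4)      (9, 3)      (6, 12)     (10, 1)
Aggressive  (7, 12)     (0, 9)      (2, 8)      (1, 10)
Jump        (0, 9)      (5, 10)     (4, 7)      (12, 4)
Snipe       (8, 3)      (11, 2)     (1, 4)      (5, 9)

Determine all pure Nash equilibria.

(Shade, Shade) and (Honest, Aggressive)

(Shade, Shade): Bidder 1 gets 12, best alternative 8; Bidder 2 gets 9, best alternative 8. No profitable deviation — NE.
(Shade, Honest): Bidder 1 can switch to Honest (3 → 9). Not NE.
(Shade, Aggressive): Bidder 1 can switch to Honest (0 → 6). Not NE.
(Shade, Jump): Bidder 1 can switch to Honest (2 → 10). Not NE.
(Honest, Shade): Bidder 1 can switch to Shade (4 → 12). Not NE.
(Honest, Honest): Bidder 1 can switch to Snipe (9 → 11). Not NE.
(Honest, Aggressive): Bidder 1 gets 6, best alternative 4; Bidder 2 gets 12, best alternative 4. No profitable deviation — NE.
(Honest, Jump): Bidder 1 can switch to Jump (10 → 12). Not NE.
(Aggressive, Shade): Bidder 1 can switch to Shade (7 → 12). Not NE.
(Aggressive, Honest): Bidder 1 can switch to Shade (0 → 3). Not NE.
(Aggressive, Aggressive): Bidder 1 can switch to Honest (2 → 6). Not NE.
(Aggressive, Jump): Bidder 1 can switch to Shade (1 → 2). Not NE.
(Jump, Shade): Bidder 1 can switch to Shade (0 → 12). Not NE.
(Jump, Honest): Bidder 1 can switch to Honest (5 → 9). Not NE.
(The remaining 6 profiles each have a profitable deviation by the same check.)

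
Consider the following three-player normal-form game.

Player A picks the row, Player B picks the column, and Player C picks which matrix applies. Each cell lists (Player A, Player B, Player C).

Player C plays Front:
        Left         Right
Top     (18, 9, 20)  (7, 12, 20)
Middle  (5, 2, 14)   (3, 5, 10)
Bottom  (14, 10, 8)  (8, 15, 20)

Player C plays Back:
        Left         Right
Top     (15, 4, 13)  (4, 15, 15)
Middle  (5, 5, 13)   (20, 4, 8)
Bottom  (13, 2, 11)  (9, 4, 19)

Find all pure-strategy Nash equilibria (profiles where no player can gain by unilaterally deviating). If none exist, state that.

Player A against (Left, Front): payoffs 18, 5, 14 → best response Top.
Player A against (Left, Back): payoffs 15, 5, 13 → best response Top.
Player A against (Right, Front): payoffs 7, 3, 8 → best response Bottom.
Player A against (Right, Back): payoffs 4, 20, 9 → best response Middle.
Player B against (Top, Front): payoffs 9, 12 → best response Right.
Player B against (Top, Back): payoffs 4, 15 → best response Right.
Player B against (Middle, Front): payoffs 2, 5 → best response Right.
Player B against (Middle, Back): payoffs 5, 4 → best response Left.
Player B against (Bottom, Front): payoffs 10, 15 → best response Right.
Player B against (Bottom, Back): payoffs 2, 4 → best response Right.
Player C against (Top, Left): payoffs 20, 13 → best response Front.
Player C against (Top, Right): payoffs 20, 15 → best response Front.
Player C against (Middle, Left): payoffs 14, 13 → best response Front.
Player C against (Middle, Right): payoffs 10, 8 → best response Front.
Player C against (Bottom, Left): payoffs 8, 11 → best response Back.
Player C against (Bottom, Right): payoffs 20, 19 → best response Front.
Mutual best responses: (Bottom, Right, Front).

Pure NE: (Bottom, Right, Front)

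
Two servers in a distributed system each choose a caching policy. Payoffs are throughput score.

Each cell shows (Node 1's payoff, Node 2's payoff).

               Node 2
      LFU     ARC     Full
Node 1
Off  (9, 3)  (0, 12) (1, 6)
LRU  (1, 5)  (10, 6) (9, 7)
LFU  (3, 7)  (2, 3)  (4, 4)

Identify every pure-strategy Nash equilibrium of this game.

Pure NE: (LRU, Full)

Node 1 against LFU: payoffs 9, 1, 3 → best response Off.
Node 1 against ARC: payoffs 0, 10, 2 → best response LRU.
Node 1 against Full: payoffs 1, 9, 4 → best response LRU.
Node 2 against Off: payoffs 3, 12, 6 → best response ARC.
Node 2 against LRU: payoffs 5, 6, 7 → best response Full.
Node 2 against LFU: payoffs 7, 3, 4 → best response LFU.
Mutual best responses: (LRU, Full).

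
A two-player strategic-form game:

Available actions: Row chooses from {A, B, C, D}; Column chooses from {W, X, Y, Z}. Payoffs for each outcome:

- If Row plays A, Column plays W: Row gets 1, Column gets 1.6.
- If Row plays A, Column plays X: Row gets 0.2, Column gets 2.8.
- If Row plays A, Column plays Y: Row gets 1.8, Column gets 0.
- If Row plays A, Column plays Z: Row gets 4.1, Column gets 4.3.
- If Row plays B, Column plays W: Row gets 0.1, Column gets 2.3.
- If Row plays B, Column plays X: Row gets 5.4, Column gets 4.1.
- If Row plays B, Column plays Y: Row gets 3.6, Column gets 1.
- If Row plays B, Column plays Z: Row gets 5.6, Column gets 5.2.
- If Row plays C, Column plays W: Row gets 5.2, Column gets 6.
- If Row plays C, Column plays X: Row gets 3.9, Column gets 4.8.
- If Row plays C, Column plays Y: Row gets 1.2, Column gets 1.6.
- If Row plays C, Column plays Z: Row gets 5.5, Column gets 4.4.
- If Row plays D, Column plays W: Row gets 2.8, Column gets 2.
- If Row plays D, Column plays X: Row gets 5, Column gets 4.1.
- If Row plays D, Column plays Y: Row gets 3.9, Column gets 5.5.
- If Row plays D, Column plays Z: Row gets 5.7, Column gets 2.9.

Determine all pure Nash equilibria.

Row against W: payoffs 1, 0.1, 5.2, 2.8 → best response C.
Row against X: payoffs 0.2, 5.4, 3.9, 5 → best response B.
Row against Y: payoffs 1.8, 3.6, 1.2, 3.9 → best response D.
Row against Z: payoffs 4.1, 5.6, 5.5, 5.7 → best response D.
Column against A: payoffs 1.6, 2.8, 0, 4.3 → best response Z.
Column against B: payoffs 2.3, 4.1, 1, 5.2 → best response Z.
Column against C: payoffs 6, 4.8, 1.6, 4.4 → best response W.
Column against D: payoffs 2, 4.1, 5.5, 2.9 → best response Y.
Mutual best responses: (C, W); (D, Y).

(C, W); (D, Y)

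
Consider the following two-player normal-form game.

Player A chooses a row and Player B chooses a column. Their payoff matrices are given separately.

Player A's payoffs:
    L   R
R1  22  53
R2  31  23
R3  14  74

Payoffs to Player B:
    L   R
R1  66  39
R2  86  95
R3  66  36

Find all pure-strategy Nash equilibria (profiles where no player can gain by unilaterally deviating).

No pure-strategy Nash equilibrium.

For each player, find the best response to each opponent profile; mutual best responses are the pure NE.
Player A against L: payoffs 22, 31, 14 → best response R2.
Player A against R: payoffs 53, 23, 74 → best response R3.
Player B against R1: payoffs 66, 39 → best response L.
Player B against R2: payoffs 86, 95 → best response R.
Player B against R3: payoffs 66, 36 → best response L.
No profile is a mutual best response for all players.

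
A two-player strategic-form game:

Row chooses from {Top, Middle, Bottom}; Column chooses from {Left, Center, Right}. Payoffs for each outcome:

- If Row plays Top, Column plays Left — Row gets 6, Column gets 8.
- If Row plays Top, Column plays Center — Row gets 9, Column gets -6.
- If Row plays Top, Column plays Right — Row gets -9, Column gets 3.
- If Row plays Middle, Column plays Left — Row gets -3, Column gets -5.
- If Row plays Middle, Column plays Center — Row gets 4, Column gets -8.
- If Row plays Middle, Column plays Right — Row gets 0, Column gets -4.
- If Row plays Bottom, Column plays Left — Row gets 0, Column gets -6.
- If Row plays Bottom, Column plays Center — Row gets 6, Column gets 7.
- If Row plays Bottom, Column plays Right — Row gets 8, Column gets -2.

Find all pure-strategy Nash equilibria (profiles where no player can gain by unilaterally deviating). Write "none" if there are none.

For each strategy profile, look for a profitable unilateral deviation.
(Top, Left): Row gets 6, best alternative 0; Column gets 8, best alternative 3. No profitable deviation — NE.
(Top, Center): Column can switch to Left (-6 → 8). Not NE.
(Top, Right): Row can switch to Middle (-9 → 0). Not NE.
(Middle, Left): Row can switch to Top (-3 → 6). Not NE.
(Middle, Center): Row can switch to Top (4 → 9). Not NE.
(Middle, Right): Row can switch to Bottom (0 → 8). Not NE.
(Bottom, Left): Row can switch to Top (0 → 6). Not NE.
(Bottom, Center): Row can switch to Top (6 → 9). Not NE.
(Bottom, Right): Column can switch to Center (-2 → 7). Not NE.

The unique pure-strategy Nash equilibrium is (Top, Left).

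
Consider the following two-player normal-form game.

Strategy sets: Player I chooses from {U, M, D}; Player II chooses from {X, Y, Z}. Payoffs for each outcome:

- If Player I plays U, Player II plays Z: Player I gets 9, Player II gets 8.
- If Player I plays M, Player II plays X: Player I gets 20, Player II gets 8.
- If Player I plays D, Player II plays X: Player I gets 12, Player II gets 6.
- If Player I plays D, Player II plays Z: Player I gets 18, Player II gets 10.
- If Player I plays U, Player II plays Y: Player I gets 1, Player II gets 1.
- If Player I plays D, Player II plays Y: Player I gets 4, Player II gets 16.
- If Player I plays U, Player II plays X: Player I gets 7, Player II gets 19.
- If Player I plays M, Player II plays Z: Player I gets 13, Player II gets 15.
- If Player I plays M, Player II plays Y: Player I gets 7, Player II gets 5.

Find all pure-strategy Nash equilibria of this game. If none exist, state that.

For each strategy profile, look for a profitable unilateral deviation.
(U, X): Player I can switch to M (7 → 20). Not NE.
(U, Y): Player I can switch to M (1 → 7). Not NE.
(U, Z): Player I can switch to M (9 → 13). Not NE.
(M, X): Player II can switch to Z (8 → 15). Not NE.
(M, Y): Player II can switch to X (5 → 8). Not NE.
(M, Z): Player I can switch to D (13 → 18). Not NE.
(D, X): Player I can switch to M (12 → 20). Not NE.
(D, Y): Player I can switch to M (4 → 7). Not NE.
(D, Z): Player II can switch to Y (10 → 16). Not NE.

No pure-strategy Nash equilibrium.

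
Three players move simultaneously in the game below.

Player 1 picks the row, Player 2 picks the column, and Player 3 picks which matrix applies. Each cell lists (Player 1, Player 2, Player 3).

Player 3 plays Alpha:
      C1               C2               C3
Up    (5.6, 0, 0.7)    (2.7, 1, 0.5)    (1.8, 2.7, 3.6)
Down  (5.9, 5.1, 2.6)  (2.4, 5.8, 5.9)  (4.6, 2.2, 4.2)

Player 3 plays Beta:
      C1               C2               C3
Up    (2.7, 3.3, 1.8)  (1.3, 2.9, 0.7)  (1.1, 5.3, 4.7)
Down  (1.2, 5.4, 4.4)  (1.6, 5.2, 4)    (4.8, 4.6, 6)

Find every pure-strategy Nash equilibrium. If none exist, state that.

(Up, C1, Alpha): Player 1 can switch to Down (5.6 → 5.9). Not NE.
(Up, C1, Beta): Player 2 can switch to C3 (3.3 → 5.3). Not NE.
(Up, C2, Alpha): Player 2 can switch to C3 (1 → 2.7). Not NE.
(Up, C2, Beta): Player 1 can switch to Down (1.3 → 1.6). Not NE.
(Up, C3, Alpha): Player 1 can switch to Down (1.8 → 4.6). Not NE.
(Up, C3, Beta): Player 1 can switch to Down (1.1 → 4.8). Not NE.
(Down, C1, Alpha): Player 2 can switch to C2 (5.1 → 5.8). Not NE.
(Down, C1, Beta): Player 1 can switch to Up (1.2 → 2.7). Not NE.
(Down, C2, Alpha): Player 1 can switch to Up (2.4 → 2.7). Not NE.
(Down, C2, Beta): Player 2 can switch to C1 (5.2 → 5.4). Not NE.
(The remaining 2 profiles each have a profitable deviation by the same check.)

none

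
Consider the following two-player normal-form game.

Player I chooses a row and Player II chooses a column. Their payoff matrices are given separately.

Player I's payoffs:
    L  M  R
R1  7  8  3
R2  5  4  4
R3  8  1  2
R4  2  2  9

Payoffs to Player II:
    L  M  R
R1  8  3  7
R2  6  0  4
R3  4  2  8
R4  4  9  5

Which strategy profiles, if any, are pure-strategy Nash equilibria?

This game has no pure Nash equilibrium.

For each strategy profile, look for a profitable unilateral deviation.
(R1, L): Player I can switch to R3 (7 → 8). Not NE.
(R1, M): Player II can switch to L (3 → 8). Not NE.
(R1, R): Player I can switch to R2 (3 → 4). Not NE.
(R2, L): Player I can switch to R1 (5 → 7). Not NE.
(R2, M): Player I can switch to R1 (4 → 8). Not NE.
(R2, R): Player I can switch to R4 (4 → 9). Not NE.
(The remaining 6 profiles each have a profitable deviation by the same check.)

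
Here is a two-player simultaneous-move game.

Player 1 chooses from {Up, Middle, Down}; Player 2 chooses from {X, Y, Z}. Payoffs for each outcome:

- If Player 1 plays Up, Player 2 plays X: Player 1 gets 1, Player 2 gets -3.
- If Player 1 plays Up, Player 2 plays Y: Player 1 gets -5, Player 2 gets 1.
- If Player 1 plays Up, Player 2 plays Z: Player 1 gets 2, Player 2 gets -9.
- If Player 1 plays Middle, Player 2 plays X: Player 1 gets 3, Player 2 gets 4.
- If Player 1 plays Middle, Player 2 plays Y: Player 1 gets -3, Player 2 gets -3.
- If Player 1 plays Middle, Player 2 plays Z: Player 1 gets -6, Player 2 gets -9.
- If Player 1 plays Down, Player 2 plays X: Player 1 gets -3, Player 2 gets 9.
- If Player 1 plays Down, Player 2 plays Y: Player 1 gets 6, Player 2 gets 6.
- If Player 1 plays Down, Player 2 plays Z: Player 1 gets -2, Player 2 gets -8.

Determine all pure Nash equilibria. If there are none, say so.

The unique pure-strategy Nash equilibrium is (Middle, X).

Mark each player's best response to every combination of opponents' strategies; a profile where every player is best-responding is a pure Nash equilibrium.
Player 1 against X: payoffs 1, 3, -3 → best response Middle.
Player 1 against Y: payoffs -5, -3, 6 → best response Down.
Player 1 against Z: payoffs 2, -6, -2 → best response Up.
Player 2 against Up: payoffs -3, 1, -9 → best response Y.
Player 2 against Middle: payoffs 4, -3, -9 → best response X.
Player 2 against Down: payoffs 9, 6, -8 → best response X.
Mutual best responses: (Middle, X).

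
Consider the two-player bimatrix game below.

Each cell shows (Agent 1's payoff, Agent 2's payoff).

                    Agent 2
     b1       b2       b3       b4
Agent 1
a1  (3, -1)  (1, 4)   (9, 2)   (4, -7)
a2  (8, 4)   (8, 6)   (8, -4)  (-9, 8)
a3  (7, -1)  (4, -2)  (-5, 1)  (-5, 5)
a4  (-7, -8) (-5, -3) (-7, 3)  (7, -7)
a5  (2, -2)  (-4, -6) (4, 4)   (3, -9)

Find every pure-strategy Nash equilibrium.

(a1, b1): Agent 1 can switch to a2 (3 → 8). Not NE.
(a1, b2): Agent 1 can switch to a2 (1 → 8). Not NE.
(a1, b3): Agent 2 can switch to b2 (2 → 4). Not NE.
(a1, b4): Agent 1 can switch to a4 (4 → 7). Not NE.
(a2, b1): Agent 2 can switch to b2 (4 → 6). Not NE.
(a2, b2): Agent 2 can switch to b4 (6 → 8). Not NE.
(a2, b3): Agent 1 can switch to a1 (8 → 9). Not NE.
(a2, b4): Agent 1 can switch to a1 (-9 → 4). Not NE.
(The remaining 12 profiles each have a profitable deviation by the same check.)

This game has no pure Nash equilibrium.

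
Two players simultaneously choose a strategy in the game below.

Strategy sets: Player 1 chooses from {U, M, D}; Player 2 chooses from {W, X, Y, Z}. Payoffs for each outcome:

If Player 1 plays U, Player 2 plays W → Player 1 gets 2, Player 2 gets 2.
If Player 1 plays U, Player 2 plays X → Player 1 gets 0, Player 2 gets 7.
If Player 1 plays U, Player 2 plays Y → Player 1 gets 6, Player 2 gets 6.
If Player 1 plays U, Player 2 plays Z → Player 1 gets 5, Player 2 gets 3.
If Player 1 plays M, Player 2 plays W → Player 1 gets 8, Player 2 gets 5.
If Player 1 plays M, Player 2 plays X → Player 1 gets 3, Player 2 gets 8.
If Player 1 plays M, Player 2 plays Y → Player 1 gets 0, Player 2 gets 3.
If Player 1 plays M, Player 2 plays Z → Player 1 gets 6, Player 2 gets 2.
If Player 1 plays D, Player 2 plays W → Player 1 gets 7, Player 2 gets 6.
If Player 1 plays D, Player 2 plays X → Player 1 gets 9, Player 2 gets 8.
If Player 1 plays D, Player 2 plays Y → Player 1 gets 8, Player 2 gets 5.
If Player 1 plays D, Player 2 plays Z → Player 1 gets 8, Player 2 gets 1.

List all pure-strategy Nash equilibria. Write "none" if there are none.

Player 1 against W: payoffs 2, 8, 7 → best response M.
Player 1 against X: payoffs 0, 3, 9 → best response D.
Player 1 against Y: payoffs 6, 0, 8 → best response D.
Player 1 against Z: payoffs 5, 6, 8 → best response D.
Player 2 against U: payoffs 2, 7, 6, 3 → best response X.
Player 2 against M: payoffs 5, 8, 3, 2 → best response X.
Player 2 against D: payoffs 6, 8, 5, 1 → best response X.
Mutual best responses: (D, X).

Pure NE: (D, X)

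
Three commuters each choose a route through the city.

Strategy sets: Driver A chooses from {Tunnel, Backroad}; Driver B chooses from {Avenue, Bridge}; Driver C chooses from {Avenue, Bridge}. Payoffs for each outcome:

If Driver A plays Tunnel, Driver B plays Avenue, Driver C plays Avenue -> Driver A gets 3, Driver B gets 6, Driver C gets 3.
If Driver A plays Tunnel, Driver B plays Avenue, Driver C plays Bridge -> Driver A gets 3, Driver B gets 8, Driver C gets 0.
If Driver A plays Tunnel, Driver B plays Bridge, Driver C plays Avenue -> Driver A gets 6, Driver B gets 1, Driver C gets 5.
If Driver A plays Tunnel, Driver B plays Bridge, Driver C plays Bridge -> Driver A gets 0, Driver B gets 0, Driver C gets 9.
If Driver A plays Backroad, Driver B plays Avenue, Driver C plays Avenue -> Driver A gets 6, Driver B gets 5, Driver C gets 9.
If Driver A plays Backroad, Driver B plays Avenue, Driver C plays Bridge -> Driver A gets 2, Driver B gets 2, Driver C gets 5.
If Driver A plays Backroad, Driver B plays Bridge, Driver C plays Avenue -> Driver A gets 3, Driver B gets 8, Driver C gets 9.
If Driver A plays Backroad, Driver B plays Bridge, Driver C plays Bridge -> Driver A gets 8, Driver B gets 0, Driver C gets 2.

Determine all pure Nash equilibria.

No pure-strategy Nash equilibrium.

Driver A against (Avenue, Avenue): payoffs 3, 6 → best response Backroad.
Driver A against (Avenue, Bridge): payoffs 3, 2 → best response Tunnel.
Driver A against (Bridge, Avenue): payoffs 6, 3 → best response Tunnel.
Driver A against (Bridge, Bridge): payoffs 0, 8 → best response Backroad.
Driver B against (Tunnel, Avenue): payoffs 6, 1 → best response Avenue.
Driver B against (Tunnel, Bridge): payoffs 8, 0 → best response Avenue.
Driver B against (Backroad, Avenue): payoffs 5, 8 → best response Bridge.
Driver B against (Backroad, Bridge): payoffs 2, 0 → best response Avenue.
Driver C against (Tunnel, Avenue): payoffs 3, 0 → best response Avenue.
Driver C against (Tunnel, Bridge): payoffs 5, 9 → best response Bridge.
Driver C against (Backroad, Avenue): payoffs 9, 5 → best response Avenue.
Driver C against (Backroad, Bridge): payoffs 9, 2 → best response Avenue.
No profile is a mutual best response for all players.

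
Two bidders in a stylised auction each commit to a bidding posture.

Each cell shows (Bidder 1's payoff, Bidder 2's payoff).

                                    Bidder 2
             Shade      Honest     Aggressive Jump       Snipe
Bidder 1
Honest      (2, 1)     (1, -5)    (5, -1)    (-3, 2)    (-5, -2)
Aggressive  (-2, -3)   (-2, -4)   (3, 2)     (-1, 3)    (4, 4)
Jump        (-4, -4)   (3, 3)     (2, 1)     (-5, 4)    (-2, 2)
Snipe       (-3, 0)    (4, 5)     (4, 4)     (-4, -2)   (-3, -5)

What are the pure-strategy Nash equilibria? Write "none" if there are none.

(Honest, Shade): Bidder 2 can switch to Jump (1 → 2). Not NE.
(Honest, Honest): Bidder 1 can switch to Jump (1 → 3). Not NE.
(Honest, Aggressive): Bidder 2 can switch to Shade (-1 → 1). Not NE.
(Honest, Jump): Bidder 1 can switch to Aggressive (-3 → -1). Not NE.
(Honest, Snipe): Bidder 1 can switch to Aggressive (-5 → 4). Not NE.
(Aggressive, Shade): Bidder 1 can switch to Honest (-2 → 2). Not NE.
(Aggressive, Honest): Bidder 1 can switch to Honest (-2 → 1). Not NE.
(Aggressive, Aggressive): Bidder 1 can switch to Honest (3 → 5). Not NE.
(Aggressive, Jump): Bidder 2 can switch to Snipe (3 → 4). Not NE.
(Aggressive, Snipe): Bidder 1 gets 4, best alternative -2; Bidder 2 gets 4, best alternative 3. No profitable deviation — NE.
(Jump, Shade): Bidder 1 can switch to Honest (-4 → 2). Not NE.
(Snipe, Honest): Bidder 1 gets 4, best alternative 3; Bidder 2 gets 5, best alternative 4. No profitable deviation — NE.
(The remaining 8 profiles each have a profitable deviation by the same check.)

The pure Nash equilibria are (Aggressive, Snipe); (Snipe, Honest).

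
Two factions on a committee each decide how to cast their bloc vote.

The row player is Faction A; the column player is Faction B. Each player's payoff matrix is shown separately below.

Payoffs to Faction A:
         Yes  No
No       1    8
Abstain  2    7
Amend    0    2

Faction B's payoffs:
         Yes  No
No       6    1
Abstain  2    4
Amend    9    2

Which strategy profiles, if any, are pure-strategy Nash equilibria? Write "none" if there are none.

No pure-strategy Nash equilibrium.

Faction A against Yes: payoffs 1, 2, 0 → best response Abstain.
Faction A against No: payoffs 8, 7, 2 → best response No.
Faction B against No: payoffs 6, 1 → best response Yes.
Faction B against Abstain: payoffs 2, 4 → best response No.
Faction B against Amend: payoffs 9, 2 → best response Yes.
No profile is a mutual best response for all players.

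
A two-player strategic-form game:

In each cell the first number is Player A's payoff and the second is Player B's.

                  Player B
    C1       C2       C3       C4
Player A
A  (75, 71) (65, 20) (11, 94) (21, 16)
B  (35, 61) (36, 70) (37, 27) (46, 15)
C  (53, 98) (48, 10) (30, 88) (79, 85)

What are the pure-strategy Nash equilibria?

For each player, find the best response to each opponent profile; mutual best responses are the pure NE.
Player A against C1: payoffs 75, 35, 53 → best response A.
Player A against C2: payoffs 65, 36, 48 → best response A.
Player A against C3: payoffs 11, 37, 30 → best response B.
Player A against C4: payoffs 21, 46, 79 → best response C.
Player B against A: payoffs 71, 20, 94, 16 → best response C3.
Player B against B: payoffs 61, 70, 27, 15 → best response C2.
Player B against C: payoffs 98, 10, 88, 85 → best response C1.
No profile is a mutual best response for all players.

There is no pure-strategy Nash equilibrium.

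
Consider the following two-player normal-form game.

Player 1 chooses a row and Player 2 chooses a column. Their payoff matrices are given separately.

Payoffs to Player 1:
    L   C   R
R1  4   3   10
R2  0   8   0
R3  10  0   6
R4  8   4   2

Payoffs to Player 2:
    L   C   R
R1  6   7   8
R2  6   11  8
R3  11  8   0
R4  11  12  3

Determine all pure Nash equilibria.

Check each profile: it is a Nash equilibrium iff no player can strictly gain by switching unilaterally.
(R1, L): Player 1 can switch to R3 (4 → 10). Not NE.
(R1, C): Player 1 can switch to R2 (3 → 8). Not NE.
(R1, R): Player 1 gets 10, best alternative 6; Player 2 gets 8, best alternative 7. No profitable deviation — NE.
(R2, L): Player 1 can switch to R1 (0 → 4). Not NE.
(R2, C): Player 1 gets 8, best alternative 4; Player 2 gets 11, best alternative 8. No profitable deviation — NE.
(R2, R): Player 1 can switch to R1 (0 → 10). Not NE.
(R3, L): Player 1 gets 10, best alternative 8; Player 2 gets 11, best alternative 8. No profitable deviation — NE.
(R3, C): Player 1 can switch to R1 (0 → 3). Not NE.
(R3, R): Player 1 can switch to R1 (6 → 10). Not NE.
(R4, L): Player 1 can switch to R3 (8 → 10). Not NE.
(R4, C): Player 1 can switch to R2 (4 → 8). Not NE.
(The remaining 1 profile has a profitable deviation by the same check.)

Pure-strategy Nash equilibria: (R1, R); (R2, C); (R3, L)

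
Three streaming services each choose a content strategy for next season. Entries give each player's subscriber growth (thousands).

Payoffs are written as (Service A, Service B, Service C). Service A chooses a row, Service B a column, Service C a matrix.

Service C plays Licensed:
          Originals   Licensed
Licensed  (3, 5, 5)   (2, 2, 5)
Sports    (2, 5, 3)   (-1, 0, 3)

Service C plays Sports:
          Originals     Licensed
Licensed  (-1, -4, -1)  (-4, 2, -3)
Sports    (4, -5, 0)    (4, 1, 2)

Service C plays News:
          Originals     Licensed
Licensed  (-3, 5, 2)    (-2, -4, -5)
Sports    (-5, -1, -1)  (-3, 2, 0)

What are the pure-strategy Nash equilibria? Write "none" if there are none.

Service A against (Originals, Licensed): payoffs 3, 2 → best response Licensed.
Service A against (Originals, Sports): payoffs -1, 4 → best response Sports.
Service A against (Originals, News): payoffs -3, -5 → best response Licensed.
Service A against (Licensed, Licensed): payoffs 2, -1 → best response Licensed.
Service A against (Licensed, Sports): payoffs -4, 4 → best response Sports.
Service A against (Licensed, News): payoffs -2, -3 → best response Licensed.
Service B against (Licensed, Licensed): payoffs 5, 2 → best response Originals.
Service B against (Licensed, Sports): payoffs -4, 2 → best response Licensed.
Service B against (Licensed, News): payoffs 5, -4 → best response Originals.
Service B against (Sports, Licensed): payoffs 5, 0 → best response Originals.
Service B against (Sports, Sports): payoffs -5, 1 → best response Licensed.
Service B against (Sports, News): payoffs -1, 2 → best response Licensed.
Service C against (Licensed, Originals): payoffs 5, -1, 2 → best response Licensed.
Service C against (Licensed, Licensed): payoffs 5, -3, -5 → best response Licensed.
Service C against (Sports, Originals): payoffs 3, 0, -1 → best response Licensed.
Service C against (Sports, Licensed): payoffs 3, 2, 0 → best response Licensed.
Mutual best responses: (Licensed, Originals, Licensed).

(Licensed, Originals, Licensed)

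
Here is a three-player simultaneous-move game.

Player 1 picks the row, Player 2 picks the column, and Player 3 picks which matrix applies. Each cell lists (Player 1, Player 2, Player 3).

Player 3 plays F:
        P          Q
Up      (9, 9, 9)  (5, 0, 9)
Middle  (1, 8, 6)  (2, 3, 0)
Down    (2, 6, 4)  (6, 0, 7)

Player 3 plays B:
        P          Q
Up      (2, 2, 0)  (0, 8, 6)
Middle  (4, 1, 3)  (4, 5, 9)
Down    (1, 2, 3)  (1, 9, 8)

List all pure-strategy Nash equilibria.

Pure-strategy Nash equilibria: (Up, P, F), (Middle, Q, B)

(Up, P, F): Player 1 gets 9, best alternative 2; Player 2 gets 9, best alternative 0; Player 3 gets 9, best alternative 0. No profitable deviation — NE.
(Up, P, B): Player 1 can switch to Middle (2 → 4). Not NE.
(Up, Q, F): Player 1 can switch to Down (5 → 6). Not NE.
(Up, Q, B): Player 1 can switch to Middle (0 → 4). Not NE.
(Middle, P, F): Player 1 can switch to Up (1 → 9). Not NE.
(Middle, P, B): Player 2 can switch to Q (1 → 5). Not NE.
(Middle, Q, F): Player 1 can switch to Up (2 → 5). Not NE.
(Middle, Q, B): Player 1 gets 4, best alternative 1; Player 2 gets 5, best alternative 1; Player 3 gets 9, best alternative 0. No profitable deviation — NE.
(Down, P, F): Player 1 can switch to Up (2 → 9). Not NE.
(Down, P, B): Player 1 can switch to Up (1 → 2). Not NE.
(Down, Q, F): Player 2 can switch to P (0 → 6). Not NE.
(Down, Q, B): Player 1 can switch to Middle (1 → 4). Not NE.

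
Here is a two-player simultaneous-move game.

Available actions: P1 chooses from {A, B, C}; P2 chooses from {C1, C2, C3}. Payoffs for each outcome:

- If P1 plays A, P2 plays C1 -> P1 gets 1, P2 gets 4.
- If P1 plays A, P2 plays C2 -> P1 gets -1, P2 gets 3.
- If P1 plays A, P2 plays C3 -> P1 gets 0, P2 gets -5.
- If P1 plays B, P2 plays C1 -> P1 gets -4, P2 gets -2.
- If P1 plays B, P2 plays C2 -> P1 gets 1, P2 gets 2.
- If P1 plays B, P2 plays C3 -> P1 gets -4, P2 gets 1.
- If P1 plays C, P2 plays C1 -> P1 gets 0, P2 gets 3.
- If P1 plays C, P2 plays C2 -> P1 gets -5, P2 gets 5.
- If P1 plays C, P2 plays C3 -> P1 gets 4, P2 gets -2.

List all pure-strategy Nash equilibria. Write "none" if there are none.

Pure-strategy Nash equilibria: (A, C1); (B, C2)

For each player, find the best response to each opponent profile; mutual best responses are the pure NE.
P1 against C1: payoffs 1, -4, 0 → best response A.
P1 against C2: payoffs -1, 1, -5 → best response B.
P1 against C3: payoffs 0, -4, 4 → best response C.
P2 against A: payoffs 4, 3, -5 → best response C1.
P2 against B: payoffs -2, 2, 1 → best response C2.
P2 against C: payoffs 3, 5, -2 → best response C2.
Mutual best responses: (A, C1); (B, C2).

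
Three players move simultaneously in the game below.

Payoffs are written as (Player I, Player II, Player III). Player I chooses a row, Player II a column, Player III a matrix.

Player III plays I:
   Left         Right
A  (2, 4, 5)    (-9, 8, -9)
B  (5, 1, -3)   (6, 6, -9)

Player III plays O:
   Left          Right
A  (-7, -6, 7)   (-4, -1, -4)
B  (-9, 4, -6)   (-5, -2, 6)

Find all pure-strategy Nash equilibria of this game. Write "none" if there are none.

Player I against (Left, I): payoffs 2, 5 → best response B.
Player I against (Left, O): payoffs -7, -9 → best response A.
Player I against (Right, I): payoffs -9, 6 → best response B.
Player I against (Right, O): payoffs -4, -5 → best response A.
Player II against (A, I): payoffs 4, 8 → best response Right.
Player II against (A, O): payoffs -6, -1 → best response Right.
Player II against (B, I): payoffs 1, 6 → best response Right.
Player II against (B, O): payoffs 4, -2 → best response Left.
Player III against (A, Left): payoffs 5, 7 → best response O.
Player III against (A, Right): payoffs -9, -4 → best response O.
Player III against (B, Left): payoffs -3, -6 → best response I.
Player III against (B, Right): payoffs -9, 6 → best response O.
Mutual best responses: (A, Right, O).

The unique pure-strategy Nash equilibrium is (A, Right, O).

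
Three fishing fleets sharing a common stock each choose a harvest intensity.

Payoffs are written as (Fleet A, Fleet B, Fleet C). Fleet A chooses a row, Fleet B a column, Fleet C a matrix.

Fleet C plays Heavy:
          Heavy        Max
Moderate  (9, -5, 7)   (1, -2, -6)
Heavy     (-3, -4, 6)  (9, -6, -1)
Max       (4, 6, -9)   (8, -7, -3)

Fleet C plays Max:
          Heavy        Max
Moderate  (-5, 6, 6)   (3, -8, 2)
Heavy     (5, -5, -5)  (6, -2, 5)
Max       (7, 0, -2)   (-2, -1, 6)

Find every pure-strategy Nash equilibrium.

The pure Nash equilibria are (Heavy, Max, Max) and (Max, Heavy, Max).

(Moderate, Heavy, Heavy): Fleet B can switch to Max (-5 → -2). Not NE.
(Moderate, Heavy, Max): Fleet A can switch to Heavy (-5 → 5). Not NE.
(Moderate, Max, Heavy): Fleet A can switch to Heavy (1 → 9). Not NE.
(Moderate, Max, Max): Fleet A can switch to Heavy (3 → 6). Not NE.
(Heavy, Heavy, Heavy): Fleet A can switch to Moderate (-3 → 9). Not NE.
(Heavy, Heavy, Max): Fleet A can switch to Max (5 → 7). Not NE.
(Heavy, Max, Heavy): Fleet B can switch to Heavy (-6 → -4). Not NE.
(Heavy, Max, Max): Fleet A gets 6, best alternative 3; Fleet B gets -2, best alternative -5; Fleet C gets 5, best alternative -1. No profitable deviation — NE.
(Max, Heavy, Heavy): Fleet A can switch to Moderate (4 → 9). Not NE.
(Max, Heavy, Max): Fleet A gets 7, best alternative 5; Fleet B gets 0, best alternative -1; Fleet C gets -2, best alternative -9. No profitable deviation — NE.
(Max, Max, Heavy): Fleet A can switch to Heavy (8 → 9). Not NE.
(Max, Max, Max): Fleet A can switch to Moderate (-2 → 3). Not NE.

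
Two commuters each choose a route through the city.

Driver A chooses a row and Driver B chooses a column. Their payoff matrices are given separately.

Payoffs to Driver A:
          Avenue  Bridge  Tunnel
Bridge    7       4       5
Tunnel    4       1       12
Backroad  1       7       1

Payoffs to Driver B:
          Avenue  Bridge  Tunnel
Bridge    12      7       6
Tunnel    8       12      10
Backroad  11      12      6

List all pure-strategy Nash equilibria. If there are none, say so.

Mark each player's best response to every combination of opponents' strategies; a profile where every player is best-responding is a pure Nash equilibrium.
Driver A against Avenue: payoffs 7, 4, 1 → best response Bridge.
Driver A against Bridge: payoffs 4, 1, 7 → best response Backroad.
Driver A against Tunnel: payoffs 5, 12, 1 → best response Tunnel.
Driver B against Bridge: payoffs 12, 7, 6 → best response Avenue.
Driver B against Tunnel: payoffs 8, 12, 10 → best response Bridge.
Driver B against Backroad: payoffs 11, 12, 6 → best response Bridge.
Mutual best responses: (Bridge, Avenue); (Backroad, Bridge).

The pure Nash equilibria are (Bridge, Avenue), (Backroad, Bridge).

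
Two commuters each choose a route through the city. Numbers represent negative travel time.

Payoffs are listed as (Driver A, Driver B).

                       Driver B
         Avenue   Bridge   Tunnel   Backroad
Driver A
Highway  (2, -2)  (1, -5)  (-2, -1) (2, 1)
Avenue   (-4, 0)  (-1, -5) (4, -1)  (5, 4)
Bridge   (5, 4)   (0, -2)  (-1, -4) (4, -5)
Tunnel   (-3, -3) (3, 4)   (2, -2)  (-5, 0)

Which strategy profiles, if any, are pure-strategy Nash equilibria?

(Highway, Avenue): Driver A can switch to Bridge (2 → 5). Not NE.
(Highway, Bridge): Driver A can switch to Tunnel (1 → 3). Not NE.
(Highway, Tunnel): Driver A can switch to Avenue (-2 → 4). Not NE.
(Highway, Backroad): Driver A can switch to Avenue (2 → 5). Not NE.
(Avenue, Avenue): Driver A can switch to Highway (-4 → 2). Not NE.
(Avenue, Bridge): Driver A can switch to Highway (-1 → 1). Not NE.
(Avenue, Backroad): Driver A gets 5, best alternative 4; Driver B gets 4, best alternative 0. No profitable deviation — NE.
(Bridge, Avenue): Driver A gets 5, best alternative 2; Driver B gets 4, best alternative -2. No profitable deviation — NE.
(Tunnel, Bridge): Driver A gets 3, best alternative 1; Driver B gets 4, best alternative 0. No profitable deviation — NE.
(The remaining 7 profiles each have a profitable deviation by the same check.)

The pure Nash equilibria are (Avenue, Backroad); (Bridge, Avenue); (Tunnel, Bridge).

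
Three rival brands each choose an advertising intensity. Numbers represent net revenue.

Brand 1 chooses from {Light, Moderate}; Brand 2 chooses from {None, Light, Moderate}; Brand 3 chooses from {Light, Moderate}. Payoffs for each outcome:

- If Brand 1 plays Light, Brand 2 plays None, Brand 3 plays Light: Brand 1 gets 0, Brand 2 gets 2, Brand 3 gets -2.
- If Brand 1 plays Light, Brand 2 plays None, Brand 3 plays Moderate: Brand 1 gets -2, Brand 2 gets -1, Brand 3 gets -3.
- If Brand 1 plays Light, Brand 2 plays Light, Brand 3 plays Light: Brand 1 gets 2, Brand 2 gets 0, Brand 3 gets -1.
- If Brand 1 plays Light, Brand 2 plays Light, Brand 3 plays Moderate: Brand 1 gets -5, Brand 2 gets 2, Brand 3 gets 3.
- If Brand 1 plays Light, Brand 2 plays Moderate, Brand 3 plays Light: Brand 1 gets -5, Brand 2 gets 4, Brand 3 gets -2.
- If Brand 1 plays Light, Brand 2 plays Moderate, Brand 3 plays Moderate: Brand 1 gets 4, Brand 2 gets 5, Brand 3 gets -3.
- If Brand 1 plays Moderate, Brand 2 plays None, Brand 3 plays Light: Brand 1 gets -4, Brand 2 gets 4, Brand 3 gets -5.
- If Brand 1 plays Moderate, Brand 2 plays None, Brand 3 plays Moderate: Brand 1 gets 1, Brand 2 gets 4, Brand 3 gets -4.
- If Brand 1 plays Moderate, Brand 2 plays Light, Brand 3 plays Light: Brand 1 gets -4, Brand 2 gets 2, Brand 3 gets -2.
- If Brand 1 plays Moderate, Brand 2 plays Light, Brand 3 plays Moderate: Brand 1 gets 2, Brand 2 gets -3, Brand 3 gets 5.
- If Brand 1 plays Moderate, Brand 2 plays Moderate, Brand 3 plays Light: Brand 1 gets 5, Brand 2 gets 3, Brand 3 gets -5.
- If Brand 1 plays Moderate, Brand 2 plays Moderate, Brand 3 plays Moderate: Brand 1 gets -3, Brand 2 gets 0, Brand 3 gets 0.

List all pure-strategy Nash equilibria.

Pure NE: (Moderate, None, Moderate)

Check each profile: it is a Nash equilibrium iff no player can strictly gain by switching unilaterally.
(Light, None, Light): Brand 2 can switch to Moderate (2 → 4). Not NE.
(Light, None, Moderate): Brand 1 can switch to Moderate (-2 → 1). Not NE.
(Light, Light, Light): Brand 2 can switch to None (0 → 2). Not NE.
(Light, Light, Moderate): Brand 1 can switch to Moderate (-5 → 2). Not NE.
(Light, Moderate, Light): Brand 1 can switch to Moderate (-5 → 5). Not NE.
(Light, Moderate, Moderate): Brand 3 can switch to Light (-3 → -2). Not NE.
(Moderate, None, Light): Brand 1 can switch to Light (-4 → 0). Not NE.
(Moderate, None, Moderate): Brand 1 gets 1, best alternative -2; Brand 2 gets 4, best alternative 0; Brand 3 gets -4, best alternative -5. No profitable deviation — NE.
(Moderate, Light, Light): Brand 1 can switch to Light (-4 → 2). Not NE.
(The remaining 3 profiles each have a profitable deviation by the same check.)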